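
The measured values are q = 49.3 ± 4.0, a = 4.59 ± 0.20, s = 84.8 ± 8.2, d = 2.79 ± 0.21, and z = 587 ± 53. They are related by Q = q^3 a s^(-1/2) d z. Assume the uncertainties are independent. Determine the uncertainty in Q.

Q is a product of powers, so relative uncertainties combine in quadrature:
  (3·δq/q)² = (3×0.0811)² = 0.0592;  (1·δa/a)² = (1×0.0436)² = 0.00190;  (−½·δs/s)² = (-0.5×0.0967)² = 0.00234;  (1·δd/d)² = (1×0.0753)² = 0.00567;  (1·δz/z)² = (1×0.0903)² = 0.00815
δQ/Q = √(0.0773) = 0.278
Q = 9.78e+07, so δQ = 0.278 × 9.78e+07 = 2.72e+07.

2.72e+07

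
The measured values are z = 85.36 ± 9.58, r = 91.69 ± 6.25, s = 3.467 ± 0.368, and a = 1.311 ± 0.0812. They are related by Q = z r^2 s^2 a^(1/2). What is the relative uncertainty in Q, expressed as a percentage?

27.8%

Since Q is a product/quotient, work with relative uncertainties:
  (1·δz/z)² = (1×0.112)² = 0.0126;  (2·δr/r)² = (2×0.0682)² = 0.0186;  (2·δs/s)² = (2×0.106)² = 0.0451;  (½·δa/a)² = (0.5×0.0619)² = 0.000959
δQ/Q = √(0.0772) = 0.278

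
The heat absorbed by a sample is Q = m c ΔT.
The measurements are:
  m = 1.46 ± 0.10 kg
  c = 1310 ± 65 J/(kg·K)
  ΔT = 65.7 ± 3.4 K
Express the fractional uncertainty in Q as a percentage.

9.92%

Q is a product of powers, so relative uncertainties combine in quadrature:
  (1·δm/m)² = (1×0.0685)² = 0.00469;  (1·δc/c)² = (1×0.0496)² = 0.00246;  (1·δΔT/ΔT)² = (1×0.0518)² = 0.00268
δQ/Q = √(0.00983) = 0.0992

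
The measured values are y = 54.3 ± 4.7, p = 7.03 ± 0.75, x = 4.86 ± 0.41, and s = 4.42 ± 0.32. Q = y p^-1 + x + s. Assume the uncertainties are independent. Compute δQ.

Let w = y·p^-1 = 7.72. δw/w = √((1·δy/y)² + (-1·δp/p)²) = √(0.00749 + 0.0114) = 0.137, so δw = 1.06.
Q = w + x + s: δQ = √(δw² + δx² + δs²) = √(1.13 + 0.168 + 0.102) = 1.18

1.18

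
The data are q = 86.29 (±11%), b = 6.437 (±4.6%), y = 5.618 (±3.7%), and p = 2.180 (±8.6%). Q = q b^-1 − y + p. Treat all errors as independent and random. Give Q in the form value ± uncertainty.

Let w = q·b^-1 = 13.41. δw/w = √((1·δq/q)² + (-1·δb/b)²) = √(0.0121 + 0.00212) = 0.119, so δw = 1.60.
Q = w − y + p: δQ = √(δw² + δy² + δp²) = √(2.55 + 0.0432 + 0.0351) = 1.62
Q = 9.967.

9.967 ± 1.62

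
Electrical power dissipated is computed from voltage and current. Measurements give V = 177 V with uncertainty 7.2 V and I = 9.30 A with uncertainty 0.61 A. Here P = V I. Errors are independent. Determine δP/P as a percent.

Products/powers → add relative errors in quadrature, weighted by exponent:
  (1·δV/V)² = (1×0.0407)² = 0.00165;  (1·δI/I)² = (1×0.0656)² = 0.00430
δP/P = √(0.00596) = 0.0772

7.72%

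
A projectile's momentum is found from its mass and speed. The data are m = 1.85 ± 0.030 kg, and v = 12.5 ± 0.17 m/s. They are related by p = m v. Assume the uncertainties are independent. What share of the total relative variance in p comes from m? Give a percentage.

(δp/p)² = (1·δm/m)² + (1·δv/v)²
  m term: (1×0.0162)² = 0.000263
  v term: (1×0.0136)² = 0.000185
Total = 0.000448. Share from m = 0.000263/0.000448 = 0.587.

58.7%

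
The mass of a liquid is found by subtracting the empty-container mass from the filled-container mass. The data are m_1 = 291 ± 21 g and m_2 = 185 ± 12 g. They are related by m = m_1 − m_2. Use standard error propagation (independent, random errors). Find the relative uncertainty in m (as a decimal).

0.228

Sums and differences: (δm)² = Σ (cᵢ δxᵢ)².
  (δm_1)² = 441;  (δm_2)² = 144
δm = √(585) = 24.2 g
m = 106 g, so δm/m = 24.2/106 = 0.228.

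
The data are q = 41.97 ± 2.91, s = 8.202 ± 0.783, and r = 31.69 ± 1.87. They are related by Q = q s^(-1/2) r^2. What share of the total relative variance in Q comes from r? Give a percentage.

(δQ/Q)² = (1·δq/q)² + (−½·δs/s)² + (2·δr/r)²
  q term: (1×0.0693)² = 0.00481
  s term: (-0.5×0.0955)² = 0.00228
  r term: (2×0.0590)² = 0.0139
Total = 0.0210. Share from r = 0.0139/0.0210 = 0.663.

66.3%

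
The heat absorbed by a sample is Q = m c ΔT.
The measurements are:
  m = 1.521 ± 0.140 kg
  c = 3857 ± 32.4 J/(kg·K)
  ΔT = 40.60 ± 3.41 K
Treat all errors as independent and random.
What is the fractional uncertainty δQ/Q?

Relative error in a monomial: (δQ/Q)² = Σ (nᵢ · δxᵢ/xᵢ)².
  (1·δm/m)² = (1×0.0920)² = 0.00847;  (1·δc/c)² = (1×0.00840)² = 7.06e-05;  (1·δΔT/ΔT)² = (1×0.0840)² = 0.00705
δQ/Q = √(0.0156) = 0.125

0.125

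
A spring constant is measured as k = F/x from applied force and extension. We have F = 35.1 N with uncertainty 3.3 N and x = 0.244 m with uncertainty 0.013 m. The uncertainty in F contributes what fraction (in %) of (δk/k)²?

75.7%

(δk/k)² = (1·δF/F)² + (-1·δx/x)²
  F term: (1×0.0940)² = 0.00884
  x term: (-1×0.0533)² = 0.00284
Total = 0.0117. Share from F = 0.00884/0.0117 = 0.757.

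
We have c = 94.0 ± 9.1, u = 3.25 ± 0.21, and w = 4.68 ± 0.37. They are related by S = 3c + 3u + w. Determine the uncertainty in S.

For a sum/difference, combine absolute errors in quadrature:
  (3·δc)² = 745;  (3·δu)² = 0.397;  (δw)² = 0.137
δS = √(746) = 27.3

27.3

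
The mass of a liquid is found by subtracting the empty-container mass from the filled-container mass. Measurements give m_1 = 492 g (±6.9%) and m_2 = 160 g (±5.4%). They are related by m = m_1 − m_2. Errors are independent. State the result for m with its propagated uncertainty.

Absolute uncertainties add in quadrature for a linear combination:
  (δm_1)² = 1150;  (δm_2)² = 74.6
δm = √(1230) = 35.0 g
m = 332 g.

332 ± 35.0 g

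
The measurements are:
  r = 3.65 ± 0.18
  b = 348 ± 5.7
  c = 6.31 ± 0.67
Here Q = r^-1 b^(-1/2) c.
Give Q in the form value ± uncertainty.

0.0927 ± 0.0109

Q is a product of powers, so relative uncertainties combine in quadrature:
  (-1·δr/r)² = (-1×0.0493)² = 0.00243;  (−½·δb/b)² = (-0.5×0.0164)² = 6.71e-05;  (1·δc/c)² = (1×0.106)² = 0.0113
δQ/Q = √(0.0138) = 0.117
Q = 0.0927, so δQ = 0.117 × 0.0927 = 0.0109.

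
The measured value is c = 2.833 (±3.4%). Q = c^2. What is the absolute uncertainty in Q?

0.546

Q ∝ c^2, so δQ/Q = |2| · δc/c = 2 × 0.0340 = 0.0680.
Q = 8.026, so δQ = 0.0680 × 8.026 = 0.546.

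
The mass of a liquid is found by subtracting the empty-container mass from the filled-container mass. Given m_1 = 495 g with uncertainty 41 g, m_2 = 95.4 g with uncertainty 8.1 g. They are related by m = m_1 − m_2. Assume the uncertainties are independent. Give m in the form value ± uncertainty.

400 ± 41.8 g

Sums and differences: (δm)² = Σ (cᵢ δxᵢ)².
  (δm_1)² = 1680;  (δm_2)² = 65.6
δm = √(1750) = 41.8 g
m = 400 g.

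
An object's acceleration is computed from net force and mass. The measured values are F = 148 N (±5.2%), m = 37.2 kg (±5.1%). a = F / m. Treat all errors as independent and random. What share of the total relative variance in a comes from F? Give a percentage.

(δa/a)² = (1·δF/F)² + (-1·δm/m)²
  F term: (1×0.0520)² = 0.00270
  m term: (-1×0.0510)² = 0.00260
Total = 0.00531. Share from F = 0.00270/0.00531 = 0.510.

51.0%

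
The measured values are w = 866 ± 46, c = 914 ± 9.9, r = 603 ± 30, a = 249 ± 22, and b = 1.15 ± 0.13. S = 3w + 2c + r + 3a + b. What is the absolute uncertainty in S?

S is a linear combination, so absolute uncertainties add in quadrature:
  (3·δw)² = 19000;  (2·δc)² = 392;  (δr)² = 900;  (3·δa)² = 4360;  (δb)² = 0.0169
δS = √(24700) = 157

157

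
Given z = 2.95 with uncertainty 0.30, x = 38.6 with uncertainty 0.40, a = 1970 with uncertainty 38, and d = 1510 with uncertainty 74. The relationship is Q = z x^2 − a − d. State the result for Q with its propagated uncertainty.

Let p = z·x^2 = 4400. δp/p = √((1·δz/z)² + (2·δx/x)²) = √(0.0103 + 0.000430) = 0.104, so δp = 456.
Q = p − a − d: δQ = √(δp² + δa² + δd²) = √(2.08e+05 + 1440 + 5480) = 464
Q = 915.

915 ± 464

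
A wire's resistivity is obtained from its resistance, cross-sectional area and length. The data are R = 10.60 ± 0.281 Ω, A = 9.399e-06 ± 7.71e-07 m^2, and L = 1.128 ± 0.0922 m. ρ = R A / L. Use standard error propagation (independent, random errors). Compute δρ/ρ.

0.119

For a monomial ρ ∝ R, A, L^-1, fractional errors add in quadrature:
  (1·δR/R)² = (1×0.0265)² = 0.000703;  (1·δA/A)² = (1×0.0820)² = 0.00673;  (-1·δL/L)² = (-1×0.0817)² = 0.00668
δρ/ρ = √(0.0141) = 0.119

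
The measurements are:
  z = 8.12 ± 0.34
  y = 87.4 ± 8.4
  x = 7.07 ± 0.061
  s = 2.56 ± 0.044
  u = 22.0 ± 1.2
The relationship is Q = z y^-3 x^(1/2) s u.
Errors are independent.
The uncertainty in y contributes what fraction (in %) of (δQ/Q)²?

94.3%

(δQ/Q)² = (1·δz/z)² + (-3·δy/y)² + (½·δx/x)² + (1·δs/s)² + (1·δu/u)²
  z term: (1×0.0419)² = 0.00175
  y term: (-3×0.0961)² = 0.0831
  x term: (0.5×0.00863)² = 1.86e-05
  s term: (1×0.0172)² = 0.000295
  u term: (1×0.0545)² = 0.00298
Total = 0.0882. Share from y = 0.0831/0.0882 = 0.943.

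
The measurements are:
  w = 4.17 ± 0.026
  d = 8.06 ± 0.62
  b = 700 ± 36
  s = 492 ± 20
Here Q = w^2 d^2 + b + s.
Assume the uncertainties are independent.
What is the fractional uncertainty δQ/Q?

Let p = w^2·d^2 = 1130. δp/p = √((2·δw/w)² + (2·δd/d)²) = √(0.000156 + 0.0237) = 0.154, so δp = 174.
Q = p + b + s: δQ = √(δp² + δb² + δs²) = √(30400 + 1300 + 400) = 179
Q = 2320, so δQ/Q = 179/2320 = 0.0772.

0.0772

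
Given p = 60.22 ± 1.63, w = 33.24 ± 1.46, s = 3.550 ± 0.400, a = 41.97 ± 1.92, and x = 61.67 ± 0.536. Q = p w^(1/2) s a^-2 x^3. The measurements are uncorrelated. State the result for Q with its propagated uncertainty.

For a monomial Q ∝ p, w^(1/2), s, a^-2, x^3, fractional errors add in quadrature:
  (1·δp/p)² = (1×0.0271)² = 0.000733;  (½·δw/w)² = (0.5×0.0439)² = 0.000482;  (1·δs/s)² = (1×0.113)² = 0.0127;  (-2·δa/a)² = (-2×0.0457)² = 0.00837;  (3·δx/x)² = (3×0.00869)² = 0.000680
δQ/Q = √(0.0230) = 0.152
Q = 164100, so δQ = 0.152 × 164100 = 24900.

164100 ± 24900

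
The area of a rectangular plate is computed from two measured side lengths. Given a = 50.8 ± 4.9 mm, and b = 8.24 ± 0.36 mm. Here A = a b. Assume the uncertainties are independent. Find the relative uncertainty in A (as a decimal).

For a monomial A ∝ a, b, fractional errors add in quadrature:
  (1·δa/a)² = (1×0.0965)² = 0.00930;  (1·δb/b)² = (1×0.0437)² = 0.00191
δA/A = √(0.0112) = 0.106

0.106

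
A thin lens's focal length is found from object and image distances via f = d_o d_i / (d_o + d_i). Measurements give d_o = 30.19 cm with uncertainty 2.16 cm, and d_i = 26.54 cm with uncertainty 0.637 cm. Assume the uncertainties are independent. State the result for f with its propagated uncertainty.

14.12 ± 0.506 cm

∂f/∂d_o = (d_i/(d_o+d_i))² = 0.219;  ∂f/∂d_i = (d_o/(d_o+d_i))² = 0.283
δf = √((∂f/∂d_o · δd_o)² + (∂f/∂d_i · δd_i)²) = √(0.223 + 0.0325) = 0.506 cm
f = 14.12 cm.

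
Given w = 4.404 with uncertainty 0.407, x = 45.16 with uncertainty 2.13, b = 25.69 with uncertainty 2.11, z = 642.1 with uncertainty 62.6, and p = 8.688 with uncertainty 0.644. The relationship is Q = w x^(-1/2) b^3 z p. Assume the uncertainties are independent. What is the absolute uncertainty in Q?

1.81e+07

Relative error in a monomial: (δQ/Q)² = Σ (nᵢ · δxᵢ/xᵢ)².
  (1·δw/w)² = (1×0.0924)² = 0.00854;  (−½·δx/x)² = (-0.5×0.0472)² = 0.000556;  (3·δb/b)² = (3×0.0821)² = 0.0607;  (1·δz/z)² = (1×0.0975)² = 0.00950;  (1·δp/p)² = (1×0.0741)² = 0.00549
δQ/Q = √(0.0848) = 0.291
Q = 6.198e+07, so δQ = 0.291 × 6.198e+07 = 1.81e+07.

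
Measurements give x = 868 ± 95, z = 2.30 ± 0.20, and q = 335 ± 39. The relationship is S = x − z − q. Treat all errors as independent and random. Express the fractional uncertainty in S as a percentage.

For a sum/difference, combine absolute errors in quadrature:
  (δx)² = 9020;  (δz)² = 0.0400;  (δq)² = 1520
δS = √(10500) = 103
S = 531, so δS/S = 103/531 = 0.194.

19.4%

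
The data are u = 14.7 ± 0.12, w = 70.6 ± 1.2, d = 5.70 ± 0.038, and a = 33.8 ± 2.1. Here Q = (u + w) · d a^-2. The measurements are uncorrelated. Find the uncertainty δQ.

0.0533

Let h = u + w = 85.3. δh = √(δu² + δw²) = √(0.0144 + 1.44) = 1.21, so δh/h = 0.0141.
Q is then a monomial in h, d, a:
δQ/Q = √((δh/h)² + (1·δd/d)² + (-2·δa/a)²) = √(0.000200 + 4.44e-05 + 0.0154) = 0.125
Q = 0.426, so δQ = 0.125 × 0.426 = 0.0533.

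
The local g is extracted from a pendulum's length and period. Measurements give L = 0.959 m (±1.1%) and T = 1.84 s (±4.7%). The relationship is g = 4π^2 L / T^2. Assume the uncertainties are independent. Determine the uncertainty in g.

1.06 m/s^2

Each factor contributes (exponent × relative error)² to (δg/g)²:
  (1·δL/L)² = (1×0.0110)² = 0.000121;  (-2·δT/T)² = (-2×0.0470)² = 0.00884
δg/g = √(0.00896) = 0.0946
g = 11.2 m/s^2, so δg = 0.0946 × 11.2 = 1.06 m/s^2.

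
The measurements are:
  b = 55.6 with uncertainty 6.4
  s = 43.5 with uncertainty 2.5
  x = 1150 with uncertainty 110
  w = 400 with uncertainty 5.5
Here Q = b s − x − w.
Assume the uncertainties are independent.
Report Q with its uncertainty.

Let p = b·s = 2420. δp/p = √((1·δb/b)² + (1·δs/s)²) = √(0.0132 + 0.00330) = 0.129, so δp = 311.
Q = p − x − w: δQ = √(δp² + δx² + δw²) = √(96800 + 12100 + 30.2) = 330
Q = 869.

869 ± 330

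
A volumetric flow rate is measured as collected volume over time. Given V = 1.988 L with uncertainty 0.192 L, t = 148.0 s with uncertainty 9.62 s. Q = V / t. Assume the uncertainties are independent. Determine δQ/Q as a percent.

11.6%

Products/powers → add relative errors in quadrature, weighted by exponent:
  (1·δV/V)² = (1×0.0966)² = 0.00933;  (-1·δt/t)² = (-1×0.0650)² = 0.00422
δQ/Q = √(0.0136) = 0.116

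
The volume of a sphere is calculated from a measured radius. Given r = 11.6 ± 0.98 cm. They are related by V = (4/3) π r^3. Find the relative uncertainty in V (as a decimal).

V is a product of powers, so relative uncertainties combine in quadrature:
  (3·δr/r)² = (3×0.0845)² = 0.0642
δV/V = √(0.0642) = 0.253

0.253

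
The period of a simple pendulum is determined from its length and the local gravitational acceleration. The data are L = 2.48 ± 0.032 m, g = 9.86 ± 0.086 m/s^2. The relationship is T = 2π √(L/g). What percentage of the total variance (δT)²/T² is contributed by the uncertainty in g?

31.4%

(δT/T)² = (½·δL/L)² + (−½·δg/g)²
  L term: (0.5×0.0129)² = 4.16e-05
  g term: (-0.5×0.00872)² = 1.9e-05
Total = 6.06e-05. Share from g = 1.9e-05/6.06e-05 = 0.314.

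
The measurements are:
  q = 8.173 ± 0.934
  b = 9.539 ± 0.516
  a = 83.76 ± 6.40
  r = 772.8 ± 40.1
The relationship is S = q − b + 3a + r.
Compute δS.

Sums and differences: (δS)² = Σ (cᵢ δxᵢ)².
  (δq)² = 0.872;  (δb)² = 0.266;  (3·δa)² = 369;  (δr)² = 1610
δS = √(1980) = 44.5

44.5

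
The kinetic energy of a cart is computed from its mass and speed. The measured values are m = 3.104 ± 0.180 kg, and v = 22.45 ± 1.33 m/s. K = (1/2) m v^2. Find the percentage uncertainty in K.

13.2%

Each factor contributes (exponent × relative error)² to (δK/K)²:
  (1·δm/m)² = (1×0.0580)² = 0.00336;  (2·δv/v)² = (2×0.0592)² = 0.0140
δK/K = √(0.0174) = 0.132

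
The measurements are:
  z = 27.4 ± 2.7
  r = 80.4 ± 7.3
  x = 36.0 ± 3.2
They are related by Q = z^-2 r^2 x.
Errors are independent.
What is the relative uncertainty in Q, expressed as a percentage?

Products/powers → add relative errors in quadrature, weighted by exponent:
  (-2·δz/z)² = (-2×0.0985)² = 0.0388;  (2·δr/r)² = (2×0.0908)² = 0.0330;  (1·δx/x)² = (1×0.0889)² = 0.00790
δQ/Q = √(0.0797) = 0.282

28.2%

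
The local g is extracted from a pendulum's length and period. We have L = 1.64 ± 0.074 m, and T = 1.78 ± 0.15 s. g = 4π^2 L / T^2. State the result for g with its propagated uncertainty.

20.4 ± 3.57 m/s^2

Since g is a product/quotient, work with relative uncertainties:
  (1·δL/L)² = (1×0.0451)² = 0.00204;  (-2·δT/T)² = (-2×0.0843)² = 0.0284
δg/g = √(0.0304) = 0.174
g = 20.4 m/s^2, so δg = 0.174 × 20.4 = 3.57 m/s^2.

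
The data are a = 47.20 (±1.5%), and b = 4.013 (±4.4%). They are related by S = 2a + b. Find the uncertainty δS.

Each term contributes (cᵢ δxᵢ)² to (δS)²:
  (2·δa)² = 2.01;  (δb)² = 0.0312
δS = √(2.04) = 1.43

1.43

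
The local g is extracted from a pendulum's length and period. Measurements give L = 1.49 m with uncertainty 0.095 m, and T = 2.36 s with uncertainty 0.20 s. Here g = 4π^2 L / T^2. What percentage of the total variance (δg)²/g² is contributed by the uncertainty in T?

(δg/g)² = (1·δL/L)² + (-2·δT/T)²
  L term: (1×0.0638)² = 0.00407
  T term: (-2×0.0847)² = 0.0287
Total = 0.0328. Share from T = 0.0287/0.0328 = 0.876.

87.6%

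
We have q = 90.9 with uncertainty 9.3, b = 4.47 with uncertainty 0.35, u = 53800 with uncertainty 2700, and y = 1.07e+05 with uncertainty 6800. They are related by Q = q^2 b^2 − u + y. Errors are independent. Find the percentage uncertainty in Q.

Let p = q^2·b^2 = 1.65e+05. δp/p = √((2·δq/q)² + (2·δb/b)²) = √(0.0419 + 0.0245) = 0.258, so δp = 42500.
Q = p − u + y: δQ = √(δp² + δu² + δy²) = √(1.81e+09 + 7.29e+06 + 4.62e+07) = 43200
Q = 2.18e+05, so δQ/Q = 43200/2.18e+05 = 0.198.

19.8%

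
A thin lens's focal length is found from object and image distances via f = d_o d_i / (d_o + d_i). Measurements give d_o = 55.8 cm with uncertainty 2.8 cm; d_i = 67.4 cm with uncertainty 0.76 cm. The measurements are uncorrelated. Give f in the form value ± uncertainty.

∂f/∂d_o = (d_i/(d_o+d_i))² = 0.299;  ∂f/∂d_i = (d_o/(d_o+d_i))² = 0.205
δf = √((∂f/∂d_o · δd_o)² + (∂f/∂d_i · δd_i)²) = √(0.702 + 0.0243) = 0.852 cm
f = 30.5 cm.

30.5 ± 0.852 cm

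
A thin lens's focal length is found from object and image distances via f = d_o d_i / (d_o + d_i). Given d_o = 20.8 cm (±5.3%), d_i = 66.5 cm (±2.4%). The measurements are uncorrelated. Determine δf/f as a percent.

∂f/∂d_o = (d_i/(d_o+d_i))² = 0.580;  ∂f/∂d_i = (d_o/(d_o+d_i))² = 0.0568
δf = √((∂f/∂d_o · δd_o)² + (∂f/∂d_i · δd_i)²) = √(0.409 + 0.00821) = 0.646 cm
f = 15.8 cm, so δf/f = 0.646/15.8 = 0.0408.

4.08%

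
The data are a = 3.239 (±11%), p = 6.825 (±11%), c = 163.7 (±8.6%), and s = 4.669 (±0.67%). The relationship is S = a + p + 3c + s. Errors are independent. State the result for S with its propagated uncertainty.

505.8 ± 42.2

For a sum/difference, combine absolute errors in quadrature:
  (δa)² = 0.127;  (δp)² = 0.564;  (3·δc)² = 1780;  (δs)² = 0.000979
δS = √(1780) = 42.2
S = 505.8.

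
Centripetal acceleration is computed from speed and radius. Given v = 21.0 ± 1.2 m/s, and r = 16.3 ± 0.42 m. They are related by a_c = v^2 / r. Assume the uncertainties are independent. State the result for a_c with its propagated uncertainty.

Products/powers → add relative errors in quadrature, weighted by exponent:
  (2·δv/v)² = (2×0.0571)² = 0.0131;  (-1·δr/r)² = (-1×0.0258)² = 0.000664
δa_c/a_c = √(0.0137) = 0.117
a_c = 27.1 m/s^2, so δa_c = 0.117 × 27.1 = 3.17 m/s^2.

27.1 ± 3.17 m/s^2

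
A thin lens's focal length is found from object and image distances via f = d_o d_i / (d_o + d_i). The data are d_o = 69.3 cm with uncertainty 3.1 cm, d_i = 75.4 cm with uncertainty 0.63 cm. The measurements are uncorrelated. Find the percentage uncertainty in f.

∂f/∂d_o = (d_i/(d_o+d_i))² = 0.272;  ∂f/∂d_i = (d_o/(d_o+d_i))² = 0.229
δf = √((∂f/∂d_o · δd_o)² + (∂f/∂d_i · δd_i)²) = √(0.708 + 0.0209) = 0.854 cm
f = 36.1 cm, so δf/f = 0.854/36.1 = 0.0237.

2.37%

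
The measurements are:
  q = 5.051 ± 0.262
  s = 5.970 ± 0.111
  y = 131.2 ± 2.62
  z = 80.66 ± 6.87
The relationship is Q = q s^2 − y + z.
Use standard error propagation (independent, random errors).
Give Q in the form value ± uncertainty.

129.5 ± 13.6

Let p = q·s^2 = 180.0. δp/p = √((1·δq/q)² + (2·δs/s)²) = √(0.00269 + 0.00138) = 0.0638, so δp = 11.5.
Q = p − y + z: δQ = √(δp² + δy² + δz²) = √(132 + 6.86 + 47.2) = 13.6
Q = 129.5.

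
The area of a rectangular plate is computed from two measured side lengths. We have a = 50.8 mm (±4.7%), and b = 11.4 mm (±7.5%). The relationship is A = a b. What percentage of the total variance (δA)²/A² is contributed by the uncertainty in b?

(δA/A)² = (1·δa/a)² + (1·δb/b)²
  a term: (1×0.0470)² = 0.00221
  b term: (1×0.0750)² = 0.00562
Total = 0.00783. Share from b = 0.00562/0.00783 = 0.718.

71.8%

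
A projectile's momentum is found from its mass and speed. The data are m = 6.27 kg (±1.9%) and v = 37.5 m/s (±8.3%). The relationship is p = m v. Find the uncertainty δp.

For a monomial p ∝ m, v, fractional errors add in quadrature:
  (1·δm/m)² = (1×0.0190)² = 0.000361;  (1·δv/v)² = (1×0.0830)² = 0.00689
δp/p = √(0.00725) = 0.0851
p = 235 kg·m/s, so δp = 0.0851 × 235 = 20.0 kg·m/s.

20.0 kg·m/s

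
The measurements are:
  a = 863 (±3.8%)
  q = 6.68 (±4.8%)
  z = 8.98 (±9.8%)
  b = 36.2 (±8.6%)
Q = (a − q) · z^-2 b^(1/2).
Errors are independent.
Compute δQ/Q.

0.204

Let u = a − q = 856. δu = √(δa² + δq²) = √(1080 + 0.103) = 32.8, so δu/u = 0.0383.
Q is then a monomial in u, z, b:
δQ/Q = √((δu/u)² + (-2·δz/z)² + (½·δb/b)²) = √(0.00147 + 0.0384 + 0.00185) = 0.204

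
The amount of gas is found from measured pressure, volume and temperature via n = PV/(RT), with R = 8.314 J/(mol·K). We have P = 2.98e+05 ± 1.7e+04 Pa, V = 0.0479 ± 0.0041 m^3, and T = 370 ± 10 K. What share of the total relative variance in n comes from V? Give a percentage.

64.8%

(δn/n)² = (1·δP/P)² + (1·δV/V)² + (-1·δT/T)²
  P term: (1×0.0570)² = 0.00325
  V term: (1×0.0856)² = 0.00733
  T term: (-1×0.0270)² = 0.000730
Total = 0.0113. Share from V = 0.00733/0.0113 = 0.648.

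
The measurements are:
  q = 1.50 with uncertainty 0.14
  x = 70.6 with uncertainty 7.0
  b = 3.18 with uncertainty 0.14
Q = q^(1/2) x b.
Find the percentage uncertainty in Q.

11.8%

Products/powers → add relative errors in quadrature, weighted by exponent:
  (½·δq/q)² = (0.5×0.0933)² = 0.00218;  (1·δx/x)² = (1×0.0992)² = 0.00983;  (1·δb/b)² = (1×0.0440)² = 0.00194
δQ/Q = √(0.0139) = 0.118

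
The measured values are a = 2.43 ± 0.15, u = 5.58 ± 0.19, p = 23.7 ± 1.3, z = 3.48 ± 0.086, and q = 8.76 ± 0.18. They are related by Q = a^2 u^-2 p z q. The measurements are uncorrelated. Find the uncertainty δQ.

21.2

Each factor contributes (exponent × relative error)² to (δQ/Q)²:
  (2·δa/a)² = (2×0.0617)² = 0.0152;  (-2·δu/u)² = (-2×0.0341)² = 0.00464;  (1·δp/p)² = (1×0.0549)² = 0.00301;  (1·δz/z)² = (1×0.0247)² = 0.000611;  (1·δq/q)² = (1×0.0205)² = 0.000422
δQ/Q = √(0.0239) = 0.155
Q = 137, so δQ = 0.155 × 137 = 21.2.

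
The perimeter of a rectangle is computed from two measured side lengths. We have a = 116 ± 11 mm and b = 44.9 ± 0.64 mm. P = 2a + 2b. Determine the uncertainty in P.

22.0 mm

P is a linear combination, so absolute uncertainties add in quadrature:
  (2·δa)² = 484;  (2·δb)² = 1.64
δP = √(486) = 22.0 mm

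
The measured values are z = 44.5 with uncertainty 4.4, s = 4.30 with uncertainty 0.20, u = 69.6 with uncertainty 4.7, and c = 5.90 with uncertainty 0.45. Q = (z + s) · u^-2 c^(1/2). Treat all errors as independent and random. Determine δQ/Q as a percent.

16.7%

Let w = z + s = 48.8. δw = √(δz² + δs²) = √(19.4 + 0.0400) = 4.40, so δw/w = 0.0903.
Q is then a monomial in w, u, c:
δQ/Q = √((δw/w)² + (-2·δu/u)² + (½·δc/c)²) = √(0.00815 + 0.0182 + 0.00145) = 0.167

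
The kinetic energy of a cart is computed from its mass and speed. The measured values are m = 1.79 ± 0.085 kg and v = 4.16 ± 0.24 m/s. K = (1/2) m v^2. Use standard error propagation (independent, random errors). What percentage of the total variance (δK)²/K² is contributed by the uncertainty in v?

(δK/K)² = (1·δm/m)² + (2·δv/v)²
  m term: (1×0.0475)² = 0.00225
  v term: (2×0.0577)² = 0.0133
Total = 0.0156. Share from v = 0.0133/0.0156 = 0.855.

85.5%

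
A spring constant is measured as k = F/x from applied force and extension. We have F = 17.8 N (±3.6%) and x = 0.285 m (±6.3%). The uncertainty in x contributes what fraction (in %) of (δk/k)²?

75.4%

(δk/k)² = (1·δF/F)² + (-1·δx/x)²
  F term: (1×0.0360)² = 0.00130
  x term: (-1×0.0630)² = 0.00397
Total = 0.00527. Share from x = 0.00397/0.00527 = 0.754.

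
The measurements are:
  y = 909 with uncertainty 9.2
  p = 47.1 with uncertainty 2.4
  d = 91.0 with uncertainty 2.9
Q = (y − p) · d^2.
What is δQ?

4.62e+05

Let u = y − p = 862. δu = √(δy² + δp²) = √(84.6 + 5.76) = 9.51, so δu/u = 0.0110.
Q is then a monomial in u, d:
δQ/Q = √((δu/u)² + (2·δd/d)²) = √(0.000122 + 0.00406) = 0.0647
Q = 7.14e+06, so δQ = 0.0647 × 7.14e+06 = 4.62e+05.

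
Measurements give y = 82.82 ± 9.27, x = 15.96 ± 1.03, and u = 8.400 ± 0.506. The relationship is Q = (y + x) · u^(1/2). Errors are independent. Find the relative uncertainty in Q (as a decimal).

Let w = y + x = 98.78. δw = √(δy² + δx²) = √(85.9 + 1.06) = 9.33, so δw/w = 0.0944.
Q is then a monomial in w, u:
δQ/Q = √((δw/w)² + (½·δu/u)²) = √(0.00892 + 0.000907) = 0.0991

0.0991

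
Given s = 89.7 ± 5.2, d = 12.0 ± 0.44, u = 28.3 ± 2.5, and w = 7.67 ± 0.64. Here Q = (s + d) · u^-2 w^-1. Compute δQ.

0.00334

Let h = s + d = 102. δh = √(δs² + δd²) = √(27.0 + 0.194) = 5.22, so δh/h = 0.0513.
Q is then a monomial in h, u, w:
δQ/Q = √((δh/h)² + (-2·δu/u)² + (-1·δw/w)²) = √(0.00263 + 0.0312 + 0.00696) = 0.202
Q = 0.0166, so δQ = 0.202 × 0.0166 = 0.00334.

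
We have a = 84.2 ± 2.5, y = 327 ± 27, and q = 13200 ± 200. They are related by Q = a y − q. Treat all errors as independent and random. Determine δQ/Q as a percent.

Let p = a·y = 27500. δp/p = √((1·δa/a)² + (1·δy/y)²) = √(0.000882 + 0.00682) = 0.0877, so δp = 2420.
Q = p − q: δQ = √(δp² + δq²) = √(5.84e+06 + 40000) = 2420
Q = 14300, so δQ/Q = 2420/14300 = 0.169.

16.9%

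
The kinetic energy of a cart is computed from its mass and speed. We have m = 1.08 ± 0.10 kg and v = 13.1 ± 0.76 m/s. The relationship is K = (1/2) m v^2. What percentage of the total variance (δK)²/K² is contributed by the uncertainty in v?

61.1%

(δK/K)² = (1·δm/m)² + (2·δv/v)²
  m term: (1×0.0926)² = 0.00857
  v term: (2×0.0580)² = 0.0135
Total = 0.0220. Share from v = 0.0135/0.0220 = 0.611.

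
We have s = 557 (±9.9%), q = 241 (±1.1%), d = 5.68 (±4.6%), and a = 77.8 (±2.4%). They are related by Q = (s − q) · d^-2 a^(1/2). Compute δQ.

Let u = s − q = 316. δu = √(δs² + δq²) = √(3040 + 7.03) = 55.2, so δu/u = 0.175.
Q is then a monomial in u, d, a:
δQ/Q = √((δu/u)² + (-2·δd/d)² + (½·δa/a)²) = √(0.0305 + 0.00846 + 0.000144) = 0.198
Q = 86.4, so δQ = 0.198 × 86.4 = 17.1.

17.1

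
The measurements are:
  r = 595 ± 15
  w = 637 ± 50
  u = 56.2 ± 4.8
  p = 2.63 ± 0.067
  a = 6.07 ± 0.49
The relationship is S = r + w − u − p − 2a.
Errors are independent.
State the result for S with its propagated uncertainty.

1160 ± 52.4

For a sum/difference, combine absolute errors in quadrature:
  (δr)² = 225;  (δw)² = 2500;  (δu)² = 23.0;  (δp)² = 0.00449;  (2·δa)² = 0.960
δS = √(2750) = 52.4
S = 1160.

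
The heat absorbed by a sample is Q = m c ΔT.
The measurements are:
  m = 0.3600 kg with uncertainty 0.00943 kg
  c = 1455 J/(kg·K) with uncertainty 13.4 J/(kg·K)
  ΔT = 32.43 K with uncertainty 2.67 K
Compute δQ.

1480 J

For a monomial Q ∝ m, c, ΔT, fractional errors add in quadrature:
  (1·δm/m)² = (1×0.0262)² = 0.000686;  (1·δc/c)² = (1×0.00921)² = 8.48e-05;  (1·δΔT/ΔT)² = (1×0.0823)² = 0.00678
δQ/Q = √(0.00755) = 0.0869
Q = 16990 J, so δQ = 0.0869 × 16990 = 1480 J.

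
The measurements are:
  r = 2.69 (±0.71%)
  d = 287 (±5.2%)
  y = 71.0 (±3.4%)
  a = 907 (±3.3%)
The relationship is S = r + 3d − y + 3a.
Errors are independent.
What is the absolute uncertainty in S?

Each term contributes (cᵢ δxᵢ)² to (δS)²:
  (δr)² = 0.000365;  (3·δd)² = 2000;  (δy)² = 5.83;  (3·δa)² = 8060
δS = √(10100) = 100

100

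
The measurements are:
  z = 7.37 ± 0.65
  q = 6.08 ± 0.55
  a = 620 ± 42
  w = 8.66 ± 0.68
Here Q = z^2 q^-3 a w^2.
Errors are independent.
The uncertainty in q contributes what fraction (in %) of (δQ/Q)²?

55.0%

(δQ/Q)² = (2·δz/z)² + (-3·δq/q)² + (1·δa/a)² + (2·δw/w)²
  z term: (2×0.0882)² = 0.0311
  q term: (-3×0.0905)² = 0.0736
  a term: (1×0.0677)² = 0.00459
  w term: (2×0.0785)² = 0.0247
Total = 0.134. Share from q = 0.0736/0.134 = 0.550.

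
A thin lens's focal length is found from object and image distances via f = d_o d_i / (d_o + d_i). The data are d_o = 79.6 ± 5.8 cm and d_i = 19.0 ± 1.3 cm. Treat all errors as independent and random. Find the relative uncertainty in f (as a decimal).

0.0570

∂f/∂d_o = (d_i/(d_o+d_i))² = 0.0371;  ∂f/∂d_i = (d_o/(d_o+d_i))² = 0.652
δf = √((∂f/∂d_o · δd_o)² + (∂f/∂d_i · δd_i)²) = √(0.0464 + 0.718) = 0.874 cm
f = 15.3 cm, so δf/f = 0.874/15.3 = 0.0570.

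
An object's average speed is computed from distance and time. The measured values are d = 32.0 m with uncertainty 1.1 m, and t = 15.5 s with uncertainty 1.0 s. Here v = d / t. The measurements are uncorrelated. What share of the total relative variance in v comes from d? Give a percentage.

22.1%

(δv/v)² = (1·δd/d)² + (-1·δt/t)²
  d term: (1×0.0344)² = 0.00118
  t term: (-1×0.0645)² = 0.00416
Total = 0.00534. Share from d = 0.00118/0.00534 = 0.221.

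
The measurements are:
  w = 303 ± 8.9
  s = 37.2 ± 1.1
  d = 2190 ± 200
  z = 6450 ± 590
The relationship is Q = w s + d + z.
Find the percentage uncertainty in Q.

3.92%

Let p = w·s = 11300. δp/p = √((1·δw/w)² + (1·δs/s)²) = √(0.000863 + 0.000874) = 0.0417, so δp = 470.
Q = p + d + z: δQ = √(δp² + δd² + δz²) = √(2.21e+05 + 40000 + 3.48e+05) = 780
Q = 19900, so δQ/Q = 780/19900 = 0.0392.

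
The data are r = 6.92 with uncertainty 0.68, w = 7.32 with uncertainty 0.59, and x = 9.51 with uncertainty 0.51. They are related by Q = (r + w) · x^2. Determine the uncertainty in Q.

Let u = r + w = 14.2. δu = √(δr² + δw²) = √(0.462 + 0.348) = 0.900, so δu/u = 0.0632.
Q is then a monomial in u, x:
δQ/Q = √((δu/u)² + (2·δx/x)²) = √(0.00400 + 0.0115) = 0.125
Q = 1290, so δQ = 0.125 × 1290 = 160.

160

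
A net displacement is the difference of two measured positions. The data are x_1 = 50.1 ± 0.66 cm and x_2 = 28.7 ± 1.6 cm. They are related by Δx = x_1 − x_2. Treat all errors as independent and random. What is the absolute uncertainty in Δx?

1.73 cm

Absolute uncertainties add in quadrature for a linear combination:
  (δx_1)² = 0.436;  (δx_2)² = 2.56
δΔx = √(3.00) = 1.73 cm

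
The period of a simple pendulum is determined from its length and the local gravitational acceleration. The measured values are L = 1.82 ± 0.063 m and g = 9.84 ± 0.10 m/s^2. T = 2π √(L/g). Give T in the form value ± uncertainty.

2.70 ± 0.0487 s

Relative error in a monomial: (δT/T)² = Σ (nᵢ · δxᵢ/xᵢ)².
  (½·δL/L)² = (0.5×0.0346)² = 0.000300;  (−½·δg/g)² = (-0.5×0.0102)² = 2.58e-05
δT/T = √(0.000325) = 0.0180
T = 2.70 s, so δT = 0.0180 × 2.70 = 0.0487 s.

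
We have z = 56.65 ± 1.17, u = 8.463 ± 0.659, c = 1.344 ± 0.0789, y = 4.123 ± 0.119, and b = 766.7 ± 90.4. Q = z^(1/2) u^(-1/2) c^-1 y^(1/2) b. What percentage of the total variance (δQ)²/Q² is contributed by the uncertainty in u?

7.90%

(δQ/Q)² = (½·δz/z)² + (−½·δu/u)² + (-1·δc/c)² + (½·δy/y)² + (1·δb/b)²
  z term: (0.5×0.0207)² = 0.000107
  u term: (-0.5×0.0779)² = 0.00152
  c term: (-1×0.0587)² = 0.00345
  y term: (0.5×0.0289)² = 0.000208
  b term: (1×0.118)² = 0.0139
Total = 0.0192. Share from u = 0.00152/0.0192 = 0.0790.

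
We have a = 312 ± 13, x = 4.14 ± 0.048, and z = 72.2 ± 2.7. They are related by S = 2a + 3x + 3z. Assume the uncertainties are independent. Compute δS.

S is a linear combination, so absolute uncertainties add in quadrature:
  (2·δa)² = 676;  (3·δx)² = 0.0207;  (3·δz)² = 65.6
δS = √(742) = 27.2

27.2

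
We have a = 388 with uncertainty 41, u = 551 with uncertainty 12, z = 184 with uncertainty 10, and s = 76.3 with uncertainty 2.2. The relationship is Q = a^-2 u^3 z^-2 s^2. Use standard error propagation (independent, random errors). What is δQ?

48.4

Products/powers → add relative errors in quadrature, weighted by exponent:
  (-2·δa/a)² = (-2×0.106)² = 0.0447;  (3·δu/u)² = (3×0.0218)² = 0.00427;  (-2·δz/z)² = (-2×0.0543)² = 0.0118;  (2·δs/s)² = (2×0.0288)² = 0.00333
δQ/Q = √(0.0641) = 0.253
Q = 191, so δQ = 0.253 × 191 = 48.4.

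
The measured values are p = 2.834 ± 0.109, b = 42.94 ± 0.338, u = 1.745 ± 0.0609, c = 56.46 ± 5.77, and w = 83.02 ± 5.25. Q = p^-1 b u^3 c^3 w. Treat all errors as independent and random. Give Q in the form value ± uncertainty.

(1.203 ± 0.400) × 10^9

Products/powers → add relative errors in quadrature, weighted by exponent:
  (-1·δp/p)² = (-1×0.0385)² = 0.00148;  (1·δb/b)² = (1×0.00787)² = 6.2e-05;  (3·δu/u)² = (3×0.0349)² = 0.0110;  (3·δc/c)² = (3×0.102)² = 0.0940;  (1·δw/w)² = (1×0.0632)² = 0.00400
δQ/Q = √(0.110) = 0.332
Q = 1.203e+09, so δQ = 0.332 × 1.203e+09 = 4e+08.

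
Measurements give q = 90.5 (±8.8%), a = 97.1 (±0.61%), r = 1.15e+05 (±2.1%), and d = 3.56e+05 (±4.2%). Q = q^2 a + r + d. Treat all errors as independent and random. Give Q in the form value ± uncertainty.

Let p = q^2·a = 7.95e+05. δp/p = √((2·δq/q)² + (1·δa/a)²) = √(0.0310 + 3.72e-05) = 0.176, so δp = 1.4e+05.
Q = p + r + d: δQ = √(δp² + δr² + δd²) = √(1.96e+10 + 5.83e+06 + 2.24e+08) = 1.41e+05
Q = 1.27e+06.

(1.27 ± 0.141) × 10^6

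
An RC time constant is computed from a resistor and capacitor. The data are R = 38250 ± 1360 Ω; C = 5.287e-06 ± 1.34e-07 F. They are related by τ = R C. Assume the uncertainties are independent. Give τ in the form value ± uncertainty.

0.2022 ± 0.00883 s

Each factor contributes (exponent × relative error)² to (δτ/τ)²:
  (1·δR/R)² = (1×0.0356)² = 0.00126;  (1·δC/C)² = (1×0.0253)² = 0.000642
δτ/τ = √(0.00191) = 0.0437
τ = 0.2022 s, so δτ = 0.0437 × 0.2022 = 0.00883 s.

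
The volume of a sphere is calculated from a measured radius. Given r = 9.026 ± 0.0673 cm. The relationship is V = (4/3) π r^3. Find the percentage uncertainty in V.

2.24%

V is a product of powers, so relative uncertainties combine in quadrature:
  (3·δr/r)² = (3×0.00746)² = 0.000500
δV/V = √(0.000500) = 0.0224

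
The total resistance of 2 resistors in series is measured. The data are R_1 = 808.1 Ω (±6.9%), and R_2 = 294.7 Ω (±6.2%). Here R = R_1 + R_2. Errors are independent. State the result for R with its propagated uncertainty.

Each term contributes (cᵢ δxᵢ)² to (δR)²:
  (δR_1)² = 3110;  (δR_2)² = 334
δR = √(3440) = 58.7 Ω
R = 1103 Ω.

1103 ± 58.7 Ω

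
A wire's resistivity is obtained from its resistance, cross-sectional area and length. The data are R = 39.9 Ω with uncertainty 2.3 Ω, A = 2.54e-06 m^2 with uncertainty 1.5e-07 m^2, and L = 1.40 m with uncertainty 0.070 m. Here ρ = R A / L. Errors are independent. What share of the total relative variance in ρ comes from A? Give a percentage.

(δρ/ρ)² = (1·δR/R)² + (1·δA/A)² + (-1·δL/L)²
  R term: (1×0.0576)² = 0.00332
  A term: (1×0.0591)² = 0.00349
  L term: (-1×0.0500)² = 0.00250
Total = 0.00931. Share from A = 0.00349/0.00931 = 0.375.

37.5%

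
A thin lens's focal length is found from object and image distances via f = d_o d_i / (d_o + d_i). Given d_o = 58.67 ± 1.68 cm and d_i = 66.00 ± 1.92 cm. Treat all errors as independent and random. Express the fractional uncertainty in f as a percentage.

2.04%

∂f/∂d_o = (d_i/(d_o+d_i))² = 0.280;  ∂f/∂d_i = (d_o/(d_o+d_i))² = 0.221
δf = √((∂f/∂d_o · δd_o)² + (∂f/∂d_i · δd_i)²) = √(0.222 + 0.181) = 0.634 cm
f = 31.06 cm, so δf/f = 0.634/31.06 = 0.0204.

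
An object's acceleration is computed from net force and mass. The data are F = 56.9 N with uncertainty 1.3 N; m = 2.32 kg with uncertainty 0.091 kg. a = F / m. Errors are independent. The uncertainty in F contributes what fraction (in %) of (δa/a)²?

25.3%

(δa/a)² = (1·δF/F)² + (-1·δm/m)²
  F term: (1×0.0228)² = 0.000522
  m term: (-1×0.0392)² = 0.00154
Total = 0.00206. Share from F = 0.000522/0.00206 = 0.253.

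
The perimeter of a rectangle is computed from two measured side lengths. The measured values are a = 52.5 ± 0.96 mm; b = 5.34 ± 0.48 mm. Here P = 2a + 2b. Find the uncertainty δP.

For a sum/difference, combine absolute errors in quadrature:
  (2·δa)² = 3.69;  (2·δb)² = 0.922
δP = √(4.61) = 2.15 mm

2.15 mm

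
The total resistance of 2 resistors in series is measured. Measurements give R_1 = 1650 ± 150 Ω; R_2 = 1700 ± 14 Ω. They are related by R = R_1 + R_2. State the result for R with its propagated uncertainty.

3350 ± 151 Ω

R is a linear combination, so absolute uncertainties add in quadrature:
  (δR_1)² = 22500;  (δR_2)² = 196
δR = √(22700) = 151 Ω
R = 3350 Ω.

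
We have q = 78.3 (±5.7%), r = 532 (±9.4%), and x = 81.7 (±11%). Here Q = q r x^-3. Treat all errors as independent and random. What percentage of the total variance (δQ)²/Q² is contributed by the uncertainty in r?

7.30%

(δQ/Q)² = (1·δq/q)² + (1·δr/r)² + (-3·δx/x)²
  q term: (1×0.0570)² = 0.00325
  r term: (1×0.0940)² = 0.00884
  x term: (-3×0.110)² = 0.109
Total = 0.121. Share from r = 0.00884/0.121 = 0.0730.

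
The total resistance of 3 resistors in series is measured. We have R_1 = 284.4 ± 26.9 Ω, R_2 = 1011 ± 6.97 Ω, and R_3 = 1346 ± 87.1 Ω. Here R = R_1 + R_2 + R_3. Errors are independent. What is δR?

91.4 Ω

R is a linear combination, so absolute uncertainties add in quadrature:
  (δR_1)² = 724;  (δR_2)² = 48.6;  (δR_3)² = 7590
δR = √(8360) = 91.4 Ω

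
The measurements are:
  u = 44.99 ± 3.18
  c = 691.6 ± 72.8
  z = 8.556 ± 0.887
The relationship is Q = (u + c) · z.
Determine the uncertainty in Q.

Let w = u + c = 736.6. δw = √(δu² + δc²) = √(10.1 + 5300) = 72.9, so δw/w = 0.0989.
Q is then a monomial in w, z:
δQ/Q = √((δw/w)² + (1·δz/z)²) = √(0.00979 + 0.0107) = 0.143
Q = 6302, so δQ = 0.143 × 6302 = 903.

903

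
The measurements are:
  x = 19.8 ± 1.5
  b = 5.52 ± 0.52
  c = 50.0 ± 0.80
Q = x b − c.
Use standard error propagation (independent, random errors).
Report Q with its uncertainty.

Let p = x·b = 109. δp/p = √((1·δx/x)² + (1·δb/b)²) = √(0.00574 + 0.00887) = 0.121, so δp = 13.2.
Q = p − c: δQ = √(δp² + δc²) = √(175 + 0.640) = 13.2
Q = 59.3.

59.3 ± 13.2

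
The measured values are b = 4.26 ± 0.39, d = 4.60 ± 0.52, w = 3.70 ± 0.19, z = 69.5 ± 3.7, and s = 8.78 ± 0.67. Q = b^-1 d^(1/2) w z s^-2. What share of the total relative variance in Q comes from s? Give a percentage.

(δQ/Q)² = (-1·δb/b)² + (½·δd/d)² + (1·δw/w)² + (1·δz/z)² + (-2·δs/s)²
  b term: (-1×0.0915)² = 0.00838
  d term: (0.5×0.113)² = 0.00319
  w term: (1×0.0514)² = 0.00264
  z term: (1×0.0532)² = 0.00283
  s term: (-2×0.0763)² = 0.0233
Total = 0.0403. Share from s = 0.0233/0.0403 = 0.577.

57.7%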